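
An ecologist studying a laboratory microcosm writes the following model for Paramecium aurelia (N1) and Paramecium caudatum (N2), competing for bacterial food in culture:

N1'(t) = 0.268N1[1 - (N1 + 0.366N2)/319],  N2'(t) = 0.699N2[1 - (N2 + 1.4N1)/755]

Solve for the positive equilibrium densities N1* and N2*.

N1* ≈ 87.5, N2* ≈ 632

Setting both brackets to zero gives the nullclines N1 + 0.366N2 = 319 and 1.4N1 + N2 = 755.
Substituting N2 = 755 - 1.4N1 into the first: N1(1 - 0.366·1.4) = 319 - 0.366·755.
So N1* = 42.7/0.488 = 87.5, and then N2* = 755 - 1.4·87.5 = 632.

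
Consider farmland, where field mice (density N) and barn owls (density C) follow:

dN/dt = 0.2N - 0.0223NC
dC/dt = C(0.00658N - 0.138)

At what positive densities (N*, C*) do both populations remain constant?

N* ≈ 21, C* ≈ 8.97

Set dC/dt = 0 with C > 0: 0.00658N - 0.138 = 0, so N* = 0.138/0.00658 = 21.
Set dN/dt = 0 with N > 0: 0.2 - 0.0223C = 0, so C* = 0.2/0.0223 = 8.97.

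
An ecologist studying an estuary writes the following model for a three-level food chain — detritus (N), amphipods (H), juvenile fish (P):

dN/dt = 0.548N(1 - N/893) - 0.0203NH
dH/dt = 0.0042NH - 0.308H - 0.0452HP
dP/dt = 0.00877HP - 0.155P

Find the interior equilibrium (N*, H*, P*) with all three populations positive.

From dP/dt = 0: 0.00877H* = 0.155, so H* = 17.7.
From dN/dt = 0: 0.548(1 - N*/893) = 0.0203·17.7, giving N* = 893·(1 - 0.655) = 308.
From dH/dt = 0: 0.0042·308 - 0.308 = 0.0452P*, so P* = 0.987/0.0452 = 21.8.

N* ≈ 308, H* ≈ 17.7, P* ≈ 21.8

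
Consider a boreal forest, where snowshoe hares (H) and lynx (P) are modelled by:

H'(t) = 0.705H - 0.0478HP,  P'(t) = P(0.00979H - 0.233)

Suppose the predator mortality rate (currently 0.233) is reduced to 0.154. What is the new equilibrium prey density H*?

H* ≈ 15.7

At the interior fixed point, setting dP/dt = 0 with P > 0 fixes H* = (predator death rate)/(HP coefficient) — independent of the other coefficients.
With the change, H* = 0.154/0.00979 = 15.7; it falls from 23.8.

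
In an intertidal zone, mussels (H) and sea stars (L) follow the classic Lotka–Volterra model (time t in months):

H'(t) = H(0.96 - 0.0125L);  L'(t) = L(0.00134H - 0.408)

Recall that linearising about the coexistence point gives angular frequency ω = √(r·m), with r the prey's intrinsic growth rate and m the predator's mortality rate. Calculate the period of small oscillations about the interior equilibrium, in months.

Here r = 0.96 and m = 0.408, so r·m = 0.392.
ω = √0.392 = 0.626 per month, hence T = 2π/ω ≈ 10 months.

T ≈ 10 months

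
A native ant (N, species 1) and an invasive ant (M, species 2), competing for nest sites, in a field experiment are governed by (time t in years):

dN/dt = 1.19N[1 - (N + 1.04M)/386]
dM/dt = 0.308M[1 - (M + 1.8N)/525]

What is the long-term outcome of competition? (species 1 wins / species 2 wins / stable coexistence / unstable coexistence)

unstable coexistence (outcome depends on initial conditions)

Compare the nullcline intercepts: K1/α12 = 386/1.04 = 371 < K2 = 525; K2/α21 = 525/1.8 = 292 < K1 = 386.
Since both are reversed, neither can invade when rare; the interior point is a saddle.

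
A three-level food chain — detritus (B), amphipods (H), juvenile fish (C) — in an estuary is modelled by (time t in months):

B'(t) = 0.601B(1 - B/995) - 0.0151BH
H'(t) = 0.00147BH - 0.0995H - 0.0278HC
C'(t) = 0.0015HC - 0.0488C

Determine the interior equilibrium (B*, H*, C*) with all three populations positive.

B* ≈ 182, H* ≈ 32.5, C* ≈ 6.03

From dC/dt = 0: 0.0015H* = 0.0488, so H* = 32.5.
From dB/dt = 0: 0.601(1 - B*/995) = 0.0151·32.5, giving B* = 995·(1 - 0.817) = 182.
From dH/dt = 0: 0.00147·182 - 0.0995 = 0.0278C*, so C* = 0.168/0.0278 = 6.03.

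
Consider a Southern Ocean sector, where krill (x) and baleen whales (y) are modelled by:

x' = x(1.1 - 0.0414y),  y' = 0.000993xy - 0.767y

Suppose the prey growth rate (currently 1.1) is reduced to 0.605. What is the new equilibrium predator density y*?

y* ≈ 14.6

At the interior fixed point, setting dx/dt = 0 with x > 0 fixes y* = (prey growth rate)/(xy coefficient) — independent of the other coefficients.
With the change, y* = 0.605/0.0414 = 14.6; it falls from 26.6.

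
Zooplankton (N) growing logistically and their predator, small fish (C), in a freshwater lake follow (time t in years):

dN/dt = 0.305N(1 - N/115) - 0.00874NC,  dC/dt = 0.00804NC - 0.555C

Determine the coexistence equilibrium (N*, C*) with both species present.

N* ≈ 69, C* ≈ 13.9

From dC/dt = 0 with C > 0: 0.00804N* = 0.555, so N* = 69.
Substitute into dN/dt = 0: 0.305(1 - 69/115) = 0.00874C*.
The bracket is 0.4, giving C* = 0.122/0.00874 = 13.9.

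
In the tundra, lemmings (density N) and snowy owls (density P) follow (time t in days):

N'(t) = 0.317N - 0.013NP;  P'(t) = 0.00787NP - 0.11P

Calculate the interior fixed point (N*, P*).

N* ≈ 14, P* ≈ 24.4

Set dP/dt = 0 with P > 0: 0.00787N - 0.11 = 0, so N* = 0.11/0.00787 = 14.
Set dN/dt = 0 with N > 0: 0.317 - 0.013P = 0, so P* = 0.317/0.013 = 24.4.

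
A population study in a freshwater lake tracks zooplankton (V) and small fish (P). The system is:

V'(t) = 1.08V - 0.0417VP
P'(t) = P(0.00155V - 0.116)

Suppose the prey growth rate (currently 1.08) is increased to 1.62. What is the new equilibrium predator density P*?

At the interior fixed point, setting dV/dt = 0 with V > 0 fixes P* = (prey growth rate)/(VP coefficient) — independent of the other coefficients.
With the change, P* = 1.62/0.0417 = 38.8; it rises from 25.9.

P* ≈ 38.8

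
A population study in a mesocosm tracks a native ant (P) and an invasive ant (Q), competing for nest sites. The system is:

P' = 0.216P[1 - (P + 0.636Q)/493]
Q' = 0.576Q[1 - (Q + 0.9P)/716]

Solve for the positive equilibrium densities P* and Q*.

Setting both brackets to zero gives the nullclines P + 0.636Q = 493 and 0.9P + Q = 716.
Substituting Q = 716 - 0.9P into the first: P(1 - 0.636·0.9) = 493 - 0.636·716.
So P* = 37.6/0.428 = 88, and then Q* = 716 - 0.9·88 = 637.

P* ≈ 88, Q* ≈ 637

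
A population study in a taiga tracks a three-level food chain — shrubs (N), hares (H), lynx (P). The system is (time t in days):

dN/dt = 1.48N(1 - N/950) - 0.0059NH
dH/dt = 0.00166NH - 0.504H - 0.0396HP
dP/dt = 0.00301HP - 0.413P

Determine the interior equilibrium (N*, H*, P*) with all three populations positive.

From dP/dt = 0: 0.00301H* = 0.413, so H* = 137.
From dN/dt = 0: 1.48(1 - N*/950) = 0.0059·137, giving N* = 950·(1 - 0.547) = 430.
From dH/dt = 0: 0.00166·430 - 0.504 = 0.0396P*, so P* = 0.21/0.0396 = 5.31.

N* ≈ 430, H* ≈ 137, P* ≈ 5.31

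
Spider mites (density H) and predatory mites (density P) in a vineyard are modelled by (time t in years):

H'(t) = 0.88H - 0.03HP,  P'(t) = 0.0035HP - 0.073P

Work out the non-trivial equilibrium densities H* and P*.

Set dP/dt = 0 with P > 0: 0.0035H - 0.073 = 0, so H* = 0.073/0.0035 = 20.9.
Set dH/dt = 0 with H > 0: 0.88 - 0.03P = 0, so P* = 0.88/0.03 = 29.3.

H* ≈ 20.9, P* ≈ 29.3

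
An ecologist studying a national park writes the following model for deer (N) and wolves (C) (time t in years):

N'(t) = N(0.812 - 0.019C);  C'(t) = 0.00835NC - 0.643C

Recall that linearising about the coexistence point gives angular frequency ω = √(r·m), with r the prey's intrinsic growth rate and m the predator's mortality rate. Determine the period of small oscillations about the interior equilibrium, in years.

T ≈ 8.7 years

Here r = 0.812 and m = 0.643, so r·m = 0.522.
ω = √0.522 = 0.723 per year, hence T = 2π/ω ≈ 8.7 years.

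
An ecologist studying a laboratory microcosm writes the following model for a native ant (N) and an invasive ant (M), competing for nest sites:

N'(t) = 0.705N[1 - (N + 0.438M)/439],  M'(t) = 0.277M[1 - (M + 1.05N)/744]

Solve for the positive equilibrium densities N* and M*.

N* ≈ 209, M* ≈ 524

Setting both brackets to zero gives the nullclines N + 0.438M = 439 and 1.05N + M = 744.
Substituting M = 744 - 1.05N into the first: N(1 - 0.438·1.05) = 439 - 0.438·744.
So N* = 113/0.54 = 209, and then M* = 744 - 1.05·209 = 524.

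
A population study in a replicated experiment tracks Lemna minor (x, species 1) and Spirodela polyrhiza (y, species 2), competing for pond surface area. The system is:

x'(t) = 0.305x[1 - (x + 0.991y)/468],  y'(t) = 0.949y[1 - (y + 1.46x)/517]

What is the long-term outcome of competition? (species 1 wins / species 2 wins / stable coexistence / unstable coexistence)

unstable coexistence (outcome depends on initial conditions)

Compare the nullcline intercepts: K1/α12 = 468/0.991 = 472 < K2 = 517; K2/α21 = 517/1.46 = 354 < K1 = 468.
Since both are reversed, neither can invade when rare; the interior point is a saddle.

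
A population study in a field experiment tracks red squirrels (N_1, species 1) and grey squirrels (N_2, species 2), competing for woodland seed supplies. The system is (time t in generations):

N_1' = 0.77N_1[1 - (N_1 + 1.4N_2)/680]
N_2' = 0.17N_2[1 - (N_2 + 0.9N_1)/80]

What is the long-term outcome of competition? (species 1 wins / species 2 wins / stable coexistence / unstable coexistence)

Compare the nullcline intercepts: K1/α12 = 680/1.4 = 486 > K2 = 80; K2/α21 = 80/0.9 = 88.9 < K1 = 680.
Since the inequalities point opposite ways, species 1 can invade but species 2 cannot.

species 1 excludes species 2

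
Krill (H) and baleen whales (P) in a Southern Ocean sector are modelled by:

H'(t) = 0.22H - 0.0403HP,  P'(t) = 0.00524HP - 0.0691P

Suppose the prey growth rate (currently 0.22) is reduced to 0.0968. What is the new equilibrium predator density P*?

P* ≈ 2.4

At the interior fixed point, setting dH/dt = 0 with H > 0 fixes P* = (prey growth rate)/(HP coefficient) — independent of the other coefficients.
With the change, P* = 0.0968/0.0403 = 2.4; it falls from 5.46.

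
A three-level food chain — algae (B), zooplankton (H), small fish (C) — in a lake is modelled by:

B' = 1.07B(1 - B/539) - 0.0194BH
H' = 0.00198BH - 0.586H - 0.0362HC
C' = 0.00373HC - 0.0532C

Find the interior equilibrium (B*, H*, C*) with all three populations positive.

B* ≈ 400, H* ≈ 14.3, C* ≈ 5.67

From dC/dt = 0: 0.00373H* = 0.0532, so H* = 14.3.
From dB/dt = 0: 1.07(1 - B*/539) = 0.0194·14.3, giving B* = 539·(1 - 0.259) = 400.
From dH/dt = 0: 0.00198·400 - 0.586 = 0.0362C*, so C* = 0.205/0.0362 = 5.67.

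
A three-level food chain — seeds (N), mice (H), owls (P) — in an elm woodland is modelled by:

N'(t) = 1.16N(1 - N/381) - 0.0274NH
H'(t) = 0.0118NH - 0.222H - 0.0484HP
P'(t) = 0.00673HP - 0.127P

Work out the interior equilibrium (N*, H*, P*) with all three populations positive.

From dP/dt = 0: 0.00673H* = 0.127, so H* = 18.9.
From dN/dt = 0: 1.16(1 - N*/381) = 0.0274·18.9, giving N* = 381·(1 - 0.446) = 211.
From dH/dt = 0: 0.0118·211 - 0.222 = 0.0484P*, so P* = 2.27/0.0484 = 46.9.

N* ≈ 211, H* ≈ 18.9, P* ≈ 46.9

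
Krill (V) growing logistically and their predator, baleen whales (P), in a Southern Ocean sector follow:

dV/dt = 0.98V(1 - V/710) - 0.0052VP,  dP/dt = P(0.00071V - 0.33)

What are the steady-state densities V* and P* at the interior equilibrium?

V* ≈ 465, P* ≈ 65.1

From dP/dt = 0 with P > 0: 0.00071V* = 0.33, so V* = 465.
Substitute into dV/dt = 0: 0.98(1 - 465/710) = 0.0052P*.
The bracket is 0.345, giving P* = 0.338/0.0052 = 65.1.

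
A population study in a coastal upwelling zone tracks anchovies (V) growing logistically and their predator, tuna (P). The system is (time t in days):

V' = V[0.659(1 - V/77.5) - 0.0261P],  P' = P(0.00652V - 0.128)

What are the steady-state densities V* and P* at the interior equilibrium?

V* ≈ 19.6, P* ≈ 18.9

From dP/dt = 0 with P > 0: 0.00652V* = 0.128, so V* = 19.6.
Substitute into dV/dt = 0: 0.659(1 - 19.6/77.5) = 0.0261P*.
The bracket is 0.747, giving P* = 0.492/0.0261 = 18.9.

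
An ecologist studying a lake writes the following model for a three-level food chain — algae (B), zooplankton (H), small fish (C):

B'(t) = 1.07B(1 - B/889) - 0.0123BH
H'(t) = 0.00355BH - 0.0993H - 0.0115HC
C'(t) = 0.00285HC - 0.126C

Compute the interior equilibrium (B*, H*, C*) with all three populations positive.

From dC/dt = 0: 0.00285H* = 0.126, so H* = 44.2.
From dB/dt = 0: 1.07(1 - B*/889) = 0.0123·44.2, giving B* = 889·(1 - 0.508) = 437.
From dH/dt = 0: 0.00355·437 - 0.0993 = 0.0115C*, so C* = 1.45/0.0115 = 126.

B* ≈ 437, H* ≈ 44.2, C* ≈ 126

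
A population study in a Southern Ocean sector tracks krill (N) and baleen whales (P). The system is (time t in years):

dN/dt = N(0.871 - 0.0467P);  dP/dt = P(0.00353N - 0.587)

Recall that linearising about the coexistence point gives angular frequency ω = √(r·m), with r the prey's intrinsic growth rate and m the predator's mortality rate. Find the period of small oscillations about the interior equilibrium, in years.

T ≈ 8.79 years

Here r = 0.871 and m = 0.587, so r·m = 0.511.
ω = √0.511 = 0.715 per year, hence T = 2π/ω ≈ 8.79 years.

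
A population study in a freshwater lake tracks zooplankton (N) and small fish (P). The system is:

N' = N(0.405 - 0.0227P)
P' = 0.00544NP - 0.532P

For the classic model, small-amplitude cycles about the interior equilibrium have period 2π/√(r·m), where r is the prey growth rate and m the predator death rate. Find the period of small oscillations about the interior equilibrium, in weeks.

Here r = 0.405 and m = 0.532, so r·m = 0.215.
ω = √0.215 = 0.464 per week, hence T = 2π/ω ≈ 13.5 weeks.

T ≈ 13.5 weeks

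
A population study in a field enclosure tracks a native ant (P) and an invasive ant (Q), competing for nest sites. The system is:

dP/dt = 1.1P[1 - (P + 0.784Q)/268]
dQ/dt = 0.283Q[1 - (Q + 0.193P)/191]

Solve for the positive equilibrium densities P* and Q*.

Setting both brackets to zero gives the nullclines P + 0.784Q = 268 and 0.193P + Q = 191.
Substituting Q = 191 - 0.193P into the first: P(1 - 0.784·0.193) = 268 - 0.784·191.
So P* = 118/0.849 = 139, and then Q* = 191 - 0.193·139 = 164.

P* ≈ 139, Q* ≈ 164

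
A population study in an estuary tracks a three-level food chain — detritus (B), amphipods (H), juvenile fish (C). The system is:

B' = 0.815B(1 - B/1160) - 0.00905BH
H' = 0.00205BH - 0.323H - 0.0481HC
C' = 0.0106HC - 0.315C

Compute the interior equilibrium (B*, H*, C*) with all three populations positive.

From dC/dt = 0: 0.0106H* = 0.315, so H* = 29.7.
From dB/dt = 0: 0.815(1 - B*/1160) = 0.00905·29.7, giving B* = 1160·(1 - 0.33) = 777.
From dH/dt = 0: 0.00205·777 - 0.323 = 0.0481C*, so C* = 1.27/0.0481 = 26.4.

B* ≈ 777, H* ≈ 29.7, C* ≈ 26.4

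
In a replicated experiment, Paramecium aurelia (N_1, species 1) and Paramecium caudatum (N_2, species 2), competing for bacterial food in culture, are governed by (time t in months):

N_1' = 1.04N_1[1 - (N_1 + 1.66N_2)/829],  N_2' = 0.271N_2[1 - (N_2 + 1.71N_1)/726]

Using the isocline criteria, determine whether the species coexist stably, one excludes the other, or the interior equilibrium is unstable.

Compare the nullcline intercepts: K1/α12 = 829/1.66 = 499 < K2 = 726; K2/α21 = 726/1.71 = 425 < K1 = 829.
Since both are reversed, neither can invade when rare; the interior point is a saddle.

unstable coexistence (outcome depends on initial conditions)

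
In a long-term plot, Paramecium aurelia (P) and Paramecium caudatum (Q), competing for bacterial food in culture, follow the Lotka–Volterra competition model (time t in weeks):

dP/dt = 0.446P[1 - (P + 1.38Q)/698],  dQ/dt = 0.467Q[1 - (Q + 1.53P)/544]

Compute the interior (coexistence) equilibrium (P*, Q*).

Setting both brackets to zero gives the nullclines P + 1.38Q = 698 and 1.53P + Q = 544.
Substituting Q = 544 - 1.53P into the first: P(1 - 1.38·1.53) = 698 - 1.38·544.
So P* = -52.7/-1.11 = 47.4, and then Q* = 544 - 1.53·47.4 = 471.

P* ≈ 47.4, Q* ≈ 471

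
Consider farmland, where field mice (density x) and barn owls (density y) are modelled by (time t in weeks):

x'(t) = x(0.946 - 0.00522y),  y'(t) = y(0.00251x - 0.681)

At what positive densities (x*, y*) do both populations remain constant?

x* ≈ 271, y* ≈ 181

Set dy/dt = 0 with y > 0: 0.00251x - 0.681 = 0, so x* = 0.681/0.00251 = 271.
Set dx/dt = 0 with x > 0: 0.946 - 0.00522y = 0, so y* = 0.946/0.00522 = 181.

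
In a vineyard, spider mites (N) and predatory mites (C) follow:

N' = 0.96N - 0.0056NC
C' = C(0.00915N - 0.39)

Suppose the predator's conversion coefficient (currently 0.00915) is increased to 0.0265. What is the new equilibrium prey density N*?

At the interior fixed point, setting dC/dt = 0 with C > 0 fixes N* = (predator death rate)/(NC coefficient) — independent of the other coefficients.
With the change, N* = 0.39/0.0265 = 14.7; it falls from 42.6.

N* ≈ 14.7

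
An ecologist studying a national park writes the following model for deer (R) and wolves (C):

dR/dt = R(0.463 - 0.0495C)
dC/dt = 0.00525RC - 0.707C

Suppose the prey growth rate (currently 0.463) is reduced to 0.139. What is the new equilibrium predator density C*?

At the interior fixed point, setting dR/dt = 0 with R > 0 fixes C* = (prey growth rate)/(RC coefficient) — independent of the other coefficients.
With the change, C* = 0.139/0.0495 = 2.81; it falls from 9.35.

C* ≈ 2.81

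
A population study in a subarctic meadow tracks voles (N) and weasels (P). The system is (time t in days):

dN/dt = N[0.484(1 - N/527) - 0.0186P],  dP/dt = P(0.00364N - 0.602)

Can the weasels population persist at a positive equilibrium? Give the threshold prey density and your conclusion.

The predator equation gives dP/dt > 0 only when N > 0.602/0.00364 = 165.
Without the predator, N → K = 527. Since 527 > 165, the predator can invade and persist.

Threshold N = 165; K > 165, so yes, the predator persists.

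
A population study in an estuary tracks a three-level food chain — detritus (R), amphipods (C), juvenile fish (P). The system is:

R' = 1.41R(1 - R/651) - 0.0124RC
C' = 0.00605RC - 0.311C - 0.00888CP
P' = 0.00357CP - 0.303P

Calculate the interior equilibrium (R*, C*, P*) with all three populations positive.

From dP/dt = 0: 0.00357C* = 0.303, so C* = 84.9.
From dR/dt = 0: 1.41(1 - R*/651) = 0.0124·84.9, giving R* = 651·(1 - 0.746) = 165.
From dC/dt = 0: 0.00605·165 - 0.311 = 0.00888P*, so P* = 0.688/0.00888 = 77.5.

R* ≈ 165, C* ≈ 84.9, P* ≈ 77.5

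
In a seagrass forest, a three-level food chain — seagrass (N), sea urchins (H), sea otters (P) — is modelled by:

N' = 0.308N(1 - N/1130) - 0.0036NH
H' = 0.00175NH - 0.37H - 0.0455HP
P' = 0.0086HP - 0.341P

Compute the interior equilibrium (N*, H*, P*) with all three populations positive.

N* ≈ 606, H* ≈ 39.7, P* ≈ 15.2

From dP/dt = 0: 0.0086H* = 0.341, so H* = 39.7.
From dN/dt = 0: 0.308(1 - N*/1130) = 0.0036·39.7, giving N* = 1130·(1 - 0.463) = 606.
From dH/dt = 0: 0.00175·606 - 0.37 = 0.0455P*, so P* = 0.691/0.0455 = 15.2.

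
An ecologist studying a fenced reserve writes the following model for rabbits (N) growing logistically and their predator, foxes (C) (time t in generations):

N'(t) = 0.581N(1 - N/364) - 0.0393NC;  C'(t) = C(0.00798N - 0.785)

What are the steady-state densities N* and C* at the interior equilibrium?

N* ≈ 98.4, C* ≈ 10.8

From dC/dt = 0 with C > 0: 0.00798N* = 0.785, so N* = 98.4.
Substitute into dN/dt = 0: 0.581(1 - 98.4/364) = 0.0393C*.
The bracket is 0.73, giving C* = 0.424/0.0393 = 10.8.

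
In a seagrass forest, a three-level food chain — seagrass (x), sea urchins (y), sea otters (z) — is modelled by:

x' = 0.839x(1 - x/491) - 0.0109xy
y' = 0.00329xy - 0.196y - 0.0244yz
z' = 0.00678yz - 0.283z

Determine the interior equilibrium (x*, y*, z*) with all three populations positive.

From dz/dt = 0: 0.00678y* = 0.283, so y* = 41.7.
From dx/dt = 0: 0.839(1 - x*/491) = 0.0109·41.7, giving x* = 491·(1 - 0.542) = 225.
From dy/dt = 0: 0.00329·225 - 0.196 = 0.0244z*, so z* = 0.543/0.0244 = 22.3.

x* ≈ 225, y* ≈ 41.7, z* ≈ 22.3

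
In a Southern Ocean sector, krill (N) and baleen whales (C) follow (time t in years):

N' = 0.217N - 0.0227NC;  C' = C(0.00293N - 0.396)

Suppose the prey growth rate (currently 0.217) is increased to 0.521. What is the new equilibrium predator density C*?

At the interior fixed point, setting dN/dt = 0 with N > 0 fixes C* = (prey growth rate)/(NC coefficient) — independent of the other coefficients.
With the change, C* = 0.521/0.0227 = 23; it rises from 9.56.

C* ≈ 23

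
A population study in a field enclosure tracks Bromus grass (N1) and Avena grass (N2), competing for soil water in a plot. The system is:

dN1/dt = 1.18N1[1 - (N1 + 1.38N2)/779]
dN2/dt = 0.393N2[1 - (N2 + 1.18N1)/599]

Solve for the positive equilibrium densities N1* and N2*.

Setting both brackets to zero gives the nullclines N1 + 1.38N2 = 779 and 1.18N1 + N2 = 599.
Substituting N2 = 599 - 1.18N1 into the first: N1(1 - 1.38·1.18) = 779 - 1.38·599.
So N1* = -47.6/-0.628 = 75.8, and then N2* = 599 - 1.18·75.8 = 510.

N1* ≈ 75.8, N2* ≈ 510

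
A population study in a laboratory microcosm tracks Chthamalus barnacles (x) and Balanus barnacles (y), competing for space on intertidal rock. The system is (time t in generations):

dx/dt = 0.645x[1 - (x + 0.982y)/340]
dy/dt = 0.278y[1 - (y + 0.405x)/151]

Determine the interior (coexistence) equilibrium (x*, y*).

Setting both brackets to zero gives the nullclines x + 0.982y = 340 and 0.405x + y = 151.
Substituting y = 151 - 0.405x into the first: x(1 - 0.982·0.405) = 340 - 0.982·151.
So x* = 192/0.602 = 318, and then y* = 151 - 0.405·318 = 22.1.

x* ≈ 318, y* ≈ 22.1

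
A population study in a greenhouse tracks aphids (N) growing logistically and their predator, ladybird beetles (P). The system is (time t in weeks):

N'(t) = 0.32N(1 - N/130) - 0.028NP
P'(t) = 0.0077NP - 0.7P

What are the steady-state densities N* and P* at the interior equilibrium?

N* ≈ 90.9, P* ≈ 3.44

From dP/dt = 0 with P > 0: 0.0077N* = 0.7, so N* = 90.9.
Substitute into dN/dt = 0: 0.32(1 - 90.9/130) = 0.028P*.
The bracket is 0.301, giving P* = 0.0962/0.028 = 3.44.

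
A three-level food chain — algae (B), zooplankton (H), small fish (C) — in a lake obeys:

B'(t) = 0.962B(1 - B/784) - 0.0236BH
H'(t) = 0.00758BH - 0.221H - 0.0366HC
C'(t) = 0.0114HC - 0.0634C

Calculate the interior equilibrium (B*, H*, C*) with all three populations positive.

B* ≈ 677, H* ≈ 5.56, C* ≈ 134

From dC/dt = 0: 0.0114H* = 0.0634, so H* = 5.56.
From dB/dt = 0: 0.962(1 - B*/784) = 0.0236·5.56, giving B* = 784·(1 - 0.136) = 677.
From dH/dt = 0: 0.00758·677 - 0.221 = 0.0366C*, so C* = 4.91/0.0366 = 134.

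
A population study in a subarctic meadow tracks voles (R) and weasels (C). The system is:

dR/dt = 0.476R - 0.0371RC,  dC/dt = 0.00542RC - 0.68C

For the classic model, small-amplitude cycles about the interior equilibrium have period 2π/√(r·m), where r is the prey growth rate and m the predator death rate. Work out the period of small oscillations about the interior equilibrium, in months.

T ≈ 11 months

Here r = 0.476 and m = 0.68, so r·m = 0.324.
ω = √0.324 = 0.569 per month, hence T = 2π/ω ≈ 11 months.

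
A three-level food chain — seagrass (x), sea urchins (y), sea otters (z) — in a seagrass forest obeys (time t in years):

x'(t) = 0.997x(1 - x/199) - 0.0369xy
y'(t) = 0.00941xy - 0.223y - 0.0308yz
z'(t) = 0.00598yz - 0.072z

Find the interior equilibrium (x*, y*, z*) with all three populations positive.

From dz/dt = 0: 0.00598y* = 0.072, so y* = 12.
From dx/dt = 0: 0.997(1 - x*/199) = 0.0369·12, giving x* = 199·(1 - 0.446) = 110.
From dy/dt = 0: 0.00941·110 - 0.223 = 0.0308z*, so z* = 0.815/0.0308 = 26.5.

x* ≈ 110, y* ≈ 12, z* ≈ 26.5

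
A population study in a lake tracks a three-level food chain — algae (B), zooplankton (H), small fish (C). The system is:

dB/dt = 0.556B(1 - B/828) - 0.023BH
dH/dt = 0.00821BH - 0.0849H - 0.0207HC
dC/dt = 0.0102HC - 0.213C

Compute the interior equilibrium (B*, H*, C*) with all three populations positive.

B* ≈ 113, H* ≈ 20.9, C* ≈ 40.6

From dC/dt = 0: 0.0102H* = 0.213, so H* = 20.9.
From dB/dt = 0: 0.556(1 - B*/828) = 0.023·20.9, giving B* = 828·(1 - 0.864) = 113.
From dH/dt = 0: 0.00821·113 - 0.0849 = 0.0207C*, so C* = 0.841/0.0207 = 40.6.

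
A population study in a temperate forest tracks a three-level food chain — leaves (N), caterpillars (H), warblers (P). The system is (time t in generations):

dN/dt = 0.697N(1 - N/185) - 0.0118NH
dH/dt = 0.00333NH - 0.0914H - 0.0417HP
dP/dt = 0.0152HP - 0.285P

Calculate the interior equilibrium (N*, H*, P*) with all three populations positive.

N* ≈ 126, H* ≈ 18.8, P* ≈ 7.89

From dP/dt = 0: 0.0152H* = 0.285, so H* = 18.8.
From dN/dt = 0: 0.697(1 - N*/185) = 0.0118·18.8, giving N* = 185·(1 - 0.317) = 126.
From dH/dt = 0: 0.00333·126 - 0.0914 = 0.0417P*, so P* = 0.329/0.0417 = 7.89.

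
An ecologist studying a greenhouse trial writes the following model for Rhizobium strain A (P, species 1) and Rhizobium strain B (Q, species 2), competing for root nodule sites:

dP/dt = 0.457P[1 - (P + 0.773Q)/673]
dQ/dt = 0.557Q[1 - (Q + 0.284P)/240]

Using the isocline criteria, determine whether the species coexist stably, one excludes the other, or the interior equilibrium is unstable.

Compare the nullcline intercepts: K1/α12 = 673/0.773 = 871 > K2 = 240; K2/α21 = 240/0.284 = 845 > K1 = 673.
Since both inequalities hold, each species can invade when rare, so the interior equilibrium is stable.

stable coexistence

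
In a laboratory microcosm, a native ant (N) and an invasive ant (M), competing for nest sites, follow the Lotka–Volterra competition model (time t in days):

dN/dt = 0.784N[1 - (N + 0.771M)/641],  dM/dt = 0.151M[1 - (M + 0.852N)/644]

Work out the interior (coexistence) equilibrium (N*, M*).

Setting both brackets to zero gives the nullclines N + 0.771M = 641 and 0.852N + M = 644.
Substituting M = 644 - 0.852N into the first: N(1 - 0.771·0.852) = 641 - 0.771·644.
So N* = 144/0.343 = 421, and then M* = 644 - 0.852·421 = 285.

N* ≈ 421, M* ≈ 285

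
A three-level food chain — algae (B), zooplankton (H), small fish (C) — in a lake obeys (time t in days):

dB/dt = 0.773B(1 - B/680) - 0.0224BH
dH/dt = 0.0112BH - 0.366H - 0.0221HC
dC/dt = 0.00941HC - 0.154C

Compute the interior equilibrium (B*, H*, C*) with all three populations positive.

From dC/dt = 0: 0.00941H* = 0.154, so H* = 16.4.
From dB/dt = 0: 0.773(1 - B*/680) = 0.0224·16.4, giving B* = 680·(1 - 0.474) = 358.
From dH/dt = 0: 0.0112·358 - 0.366 = 0.0221C*, so C* = 3.64/0.0221 = 165.

B* ≈ 358, H* ≈ 16.4, C* ≈ 165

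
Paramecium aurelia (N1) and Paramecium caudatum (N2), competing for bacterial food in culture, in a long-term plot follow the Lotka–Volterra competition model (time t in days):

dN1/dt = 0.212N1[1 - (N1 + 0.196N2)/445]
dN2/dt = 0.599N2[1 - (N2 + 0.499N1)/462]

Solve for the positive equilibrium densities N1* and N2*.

N1* ≈ 393, N2* ≈ 266

Setting both brackets to zero gives the nullclines N1 + 0.196N2 = 445 and 0.499N1 + N2 = 462.
Substituting N2 = 462 - 0.499N1 into the first: N1(1 - 0.196·0.499) = 445 - 0.196·462.
So N1* = 354/0.902 = 393, and then N2* = 462 - 0.499·393 = 266.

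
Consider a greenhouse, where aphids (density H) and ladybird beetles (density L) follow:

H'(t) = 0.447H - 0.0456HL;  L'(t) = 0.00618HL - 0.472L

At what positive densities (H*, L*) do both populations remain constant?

H* ≈ 76.4, L* ≈ 9.8

Set dL/dt = 0 with L > 0: 0.00618H - 0.472 = 0, so H* = 0.472/0.00618 = 76.4.
Set dH/dt = 0 with H > 0: 0.447 - 0.0456L = 0, so L* = 0.447/0.0456 = 9.8.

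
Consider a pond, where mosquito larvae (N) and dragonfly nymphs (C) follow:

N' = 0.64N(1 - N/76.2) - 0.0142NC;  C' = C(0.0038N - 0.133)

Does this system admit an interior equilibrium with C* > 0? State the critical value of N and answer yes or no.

Threshold N = 35; K > 35, so yes, the predator persists.

The predator equation gives dC/dt > 0 only when N > 0.133/0.0038 = 35.
Without the predator, N → K = 76.2. Since 76.2 > 35, the predator can invade and persist.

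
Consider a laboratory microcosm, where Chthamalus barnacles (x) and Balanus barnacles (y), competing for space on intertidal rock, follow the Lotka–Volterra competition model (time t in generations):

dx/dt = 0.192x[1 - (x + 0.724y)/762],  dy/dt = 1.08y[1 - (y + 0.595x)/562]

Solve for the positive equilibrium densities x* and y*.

x* ≈ 624, y* ≈ 191

Setting both brackets to zero gives the nullclines x + 0.724y = 762 and 0.595x + y = 562.
Substituting y = 562 - 0.595x into the first: x(1 - 0.724·0.595) = 762 - 0.724·562.
So x* = 355/0.569 = 624, and then y* = 562 - 0.595·624 = 191.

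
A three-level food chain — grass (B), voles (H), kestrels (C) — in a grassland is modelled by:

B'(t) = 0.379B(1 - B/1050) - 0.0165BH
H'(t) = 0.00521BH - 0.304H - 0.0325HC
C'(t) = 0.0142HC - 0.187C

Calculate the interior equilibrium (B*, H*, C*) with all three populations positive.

B* ≈ 448, H* ≈ 13.2, C* ≈ 62.5

From dC/dt = 0: 0.0142H* = 0.187, so H* = 13.2.
From dB/dt = 0: 0.379(1 - B*/1050) = 0.0165·13.2, giving B* = 1050·(1 - 0.573) = 448.
From dH/dt = 0: 0.00521·448 - 0.304 = 0.0325C*, so C* = 2.03/0.0325 = 62.5.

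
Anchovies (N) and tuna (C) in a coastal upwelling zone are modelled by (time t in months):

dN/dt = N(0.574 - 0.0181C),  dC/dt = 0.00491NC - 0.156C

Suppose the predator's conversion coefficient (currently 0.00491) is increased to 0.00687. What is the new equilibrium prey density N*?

At the interior fixed point, setting dC/dt = 0 with C > 0 fixes N* = (predator death rate)/(NC coefficient) — independent of the other coefficients.
With the change, N* = 0.156/0.00687 = 22.7; it falls from 31.8.

N* ≈ 22.7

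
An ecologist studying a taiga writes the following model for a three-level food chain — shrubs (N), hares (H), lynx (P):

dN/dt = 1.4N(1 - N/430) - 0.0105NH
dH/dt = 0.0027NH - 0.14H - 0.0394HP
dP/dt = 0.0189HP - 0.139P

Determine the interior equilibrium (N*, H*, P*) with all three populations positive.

From dP/dt = 0: 0.0189H* = 0.139, so H* = 7.35.
From dN/dt = 0: 1.4(1 - N*/430) = 0.0105·7.35, giving N* = 430·(1 - 0.0552) = 406.
From dH/dt = 0: 0.0027·406 - 0.14 = 0.0394P*, so P* = 0.957/0.0394 = 24.3.

N* ≈ 406, H* ≈ 7.35, P* ≈ 24.3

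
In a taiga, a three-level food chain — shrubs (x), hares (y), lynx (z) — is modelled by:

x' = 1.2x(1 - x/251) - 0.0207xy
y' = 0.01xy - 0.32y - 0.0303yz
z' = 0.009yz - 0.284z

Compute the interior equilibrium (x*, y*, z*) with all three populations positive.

From dz/dt = 0: 0.009y* = 0.284, so y* = 31.6.
From dx/dt = 0: 1.2(1 - x*/251) = 0.0207·31.6, giving x* = 251·(1 - 0.544) = 114.
From dy/dt = 0: 0.01·114 - 0.32 = 0.0303z*, so z* = 0.824/0.0303 = 27.2.

x* ≈ 114, y* ≈ 31.6, z* ≈ 27.2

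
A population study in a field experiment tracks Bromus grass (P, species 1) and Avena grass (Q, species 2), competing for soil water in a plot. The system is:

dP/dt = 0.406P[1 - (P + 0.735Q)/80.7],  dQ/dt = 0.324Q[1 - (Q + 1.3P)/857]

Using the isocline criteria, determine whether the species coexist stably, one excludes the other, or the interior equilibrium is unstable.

Compare the nullcline intercepts: K1/α12 = 80.7/0.735 = 110 < K2 = 857; K2/α21 = 857/1.3 = 659 > K1 = 80.7.
Since the inequalities point opposite ways, species 2 can invade but species 1 cannot.

species 2 excludes species 1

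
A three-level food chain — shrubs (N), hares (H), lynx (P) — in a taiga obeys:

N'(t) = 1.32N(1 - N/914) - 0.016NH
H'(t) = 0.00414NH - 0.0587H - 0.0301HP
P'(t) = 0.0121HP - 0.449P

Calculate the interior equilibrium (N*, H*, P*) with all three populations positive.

From dP/dt = 0: 0.0121H* = 0.449, so H* = 37.1.
From dN/dt = 0: 1.32(1 - N*/914) = 0.016·37.1, giving N* = 914·(1 - 0.45) = 503.
From dH/dt = 0: 0.00414·503 - 0.0587 = 0.0301P*, so P* = 2.02/0.0301 = 67.2.

N* ≈ 503, H* ≈ 37.1, P* ≈ 67.2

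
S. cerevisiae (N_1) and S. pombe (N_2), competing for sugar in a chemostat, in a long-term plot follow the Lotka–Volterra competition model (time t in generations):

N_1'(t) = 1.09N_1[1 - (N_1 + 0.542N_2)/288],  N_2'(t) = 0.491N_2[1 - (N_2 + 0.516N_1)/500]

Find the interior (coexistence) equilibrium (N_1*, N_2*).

N_1* ≈ 23.6, N_2* ≈ 488

Setting both brackets to zero gives the nullclines N_1 + 0.542N_2 = 288 and 0.516N_1 + N_2 = 500.
Substituting N_2 = 500 - 0.516N_1 into the first: N_1(1 - 0.542·0.516) = 288 - 0.542·500.
So N_1* = 17/0.72 = 23.6, and then N_2* = 500 - 0.516·23.6 = 488.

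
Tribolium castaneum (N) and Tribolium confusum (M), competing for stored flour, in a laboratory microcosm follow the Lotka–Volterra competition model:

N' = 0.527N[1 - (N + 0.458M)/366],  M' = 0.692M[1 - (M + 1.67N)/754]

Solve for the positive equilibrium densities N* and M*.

N* ≈ 87.9, M* ≈ 607

Setting both brackets to zero gives the nullclines N + 0.458M = 366 and 1.67N + M = 754.
Substituting M = 754 - 1.67N into the first: N(1 - 0.458·1.67) = 366 - 0.458·754.
So N* = 20.7/0.235 = 87.9, and then M* = 754 - 1.67·87.9 = 607.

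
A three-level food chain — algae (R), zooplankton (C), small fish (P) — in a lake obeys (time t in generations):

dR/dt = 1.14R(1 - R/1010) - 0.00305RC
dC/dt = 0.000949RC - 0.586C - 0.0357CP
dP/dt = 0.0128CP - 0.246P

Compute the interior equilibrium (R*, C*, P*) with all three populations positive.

From dP/dt = 0: 0.0128C* = 0.246, so C* = 19.2.
From dR/dt = 0: 1.14(1 - R*/1010) = 0.00305·19.2, giving R* = 1010·(1 - 0.0514) = 958.
From dC/dt = 0: 0.000949·958 - 0.586 = 0.0357P*, so P* = 0.323/0.0357 = 9.05.

R* ≈ 958, C* ≈ 19.2, P* ≈ 9.05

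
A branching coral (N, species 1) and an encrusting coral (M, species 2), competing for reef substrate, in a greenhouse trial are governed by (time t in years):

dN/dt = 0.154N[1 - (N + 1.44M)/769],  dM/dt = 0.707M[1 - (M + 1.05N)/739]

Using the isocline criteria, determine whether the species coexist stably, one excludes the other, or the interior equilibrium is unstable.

unstable coexistence (outcome depends on initial conditions)

Compare the nullcline intercepts: K1/α12 = 769/1.44 = 534 < K2 = 739; K2/α21 = 739/1.05 = 704 < K1 = 769.
Since both are reversed, neither can invade when rare; the interior point is a saddle.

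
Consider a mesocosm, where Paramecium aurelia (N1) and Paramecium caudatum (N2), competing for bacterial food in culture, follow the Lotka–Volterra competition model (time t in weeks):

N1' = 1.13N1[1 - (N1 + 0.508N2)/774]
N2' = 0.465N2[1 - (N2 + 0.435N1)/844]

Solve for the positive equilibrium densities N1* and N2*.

Setting both brackets to zero gives the nullclines N1 + 0.508N2 = 774 and 0.435N1 + N2 = 844.
Substituting N2 = 844 - 0.435N1 into the first: N1(1 - 0.508·0.435) = 774 - 0.508·844.
So N1* = 345/0.779 = 443, and then N2* = 844 - 0.435·443 = 651.

N1* ≈ 443, N2* ≈ 651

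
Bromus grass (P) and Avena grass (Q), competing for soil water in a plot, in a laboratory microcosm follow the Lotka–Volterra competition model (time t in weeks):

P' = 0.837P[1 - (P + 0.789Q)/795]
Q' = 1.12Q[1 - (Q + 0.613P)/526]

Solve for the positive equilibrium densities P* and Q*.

Setting both brackets to zero gives the nullclines P + 0.789Q = 795 and 0.613P + Q = 526.
Substituting Q = 526 - 0.613P into the first: P(1 - 0.789·0.613) = 795 - 0.789·526.
So P* = 380/0.516 = 736, and then Q* = 526 - 0.613·736 = 74.9.

P* ≈ 736, Q* ≈ 74.9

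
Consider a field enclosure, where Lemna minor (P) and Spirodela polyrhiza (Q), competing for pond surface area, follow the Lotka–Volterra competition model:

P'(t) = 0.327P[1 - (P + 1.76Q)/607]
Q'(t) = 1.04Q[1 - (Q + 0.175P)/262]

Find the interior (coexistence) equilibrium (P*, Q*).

Setting both brackets to zero gives the nullclines P + 1.76Q = 607 and 0.175P + Q = 262.
Substituting Q = 262 - 0.175P into the first: P(1 - 1.76·0.175) = 607 - 1.76·262.
So P* = 146/0.692 = 211, and then Q* = 262 - 0.175·211 = 225.

P* ≈ 211, Q* ≈ 225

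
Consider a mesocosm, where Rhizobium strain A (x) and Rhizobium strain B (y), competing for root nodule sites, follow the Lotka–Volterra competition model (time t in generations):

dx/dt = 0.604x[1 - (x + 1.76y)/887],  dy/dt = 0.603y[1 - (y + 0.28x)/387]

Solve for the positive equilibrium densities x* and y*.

x* ≈ 406, y* ≈ 273

Setting both brackets to zero gives the nullclines x + 1.76y = 887 and 0.28x + y = 387.
Substituting y = 387 - 0.28x into the first: x(1 - 1.76·0.28) = 887 - 1.76·387.
So x* = 206/0.507 = 406, and then y* = 387 - 0.28·406 = 273.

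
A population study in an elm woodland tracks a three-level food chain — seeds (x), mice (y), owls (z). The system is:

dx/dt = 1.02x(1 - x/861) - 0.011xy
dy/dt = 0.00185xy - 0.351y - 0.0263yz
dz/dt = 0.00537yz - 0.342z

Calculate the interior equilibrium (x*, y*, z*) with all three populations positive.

x* ≈ 270, y* ≈ 63.7, z* ≈ 5.62

From dz/dt = 0: 0.00537y* = 0.342, so y* = 63.7.
From dx/dt = 0: 1.02(1 - x*/861) = 0.011·63.7, giving x* = 861·(1 - 0.687) = 270.
From dy/dt = 0: 0.00185·270 - 0.351 = 0.0263z*, so z* = 0.148/0.0263 = 5.62.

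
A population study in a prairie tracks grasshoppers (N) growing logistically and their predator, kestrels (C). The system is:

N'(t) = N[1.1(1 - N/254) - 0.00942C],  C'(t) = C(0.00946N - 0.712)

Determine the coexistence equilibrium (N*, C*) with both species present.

N* ≈ 75.3, C* ≈ 82.2

From dC/dt = 0 with C > 0: 0.00946N* = 0.712, so N* = 75.3.
Substitute into dN/dt = 0: 1.1(1 - 75.3/254) = 0.00942C*.
The bracket is 0.704, giving C* = 0.774/0.00942 = 82.2.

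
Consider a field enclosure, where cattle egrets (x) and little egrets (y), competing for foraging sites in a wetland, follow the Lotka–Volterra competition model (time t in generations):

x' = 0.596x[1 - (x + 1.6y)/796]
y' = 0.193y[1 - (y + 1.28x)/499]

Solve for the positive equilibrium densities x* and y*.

Setting both brackets to zero gives the nullclines x + 1.6y = 796 and 1.28x + y = 499.
Substituting y = 499 - 1.28x into the first: x(1 - 1.6·1.28) = 796 - 1.6·499.
So x* = -2.4/-1.05 = 2.29, and then y* = 499 - 1.28·2.29 = 496.

x* ≈ 2.29, y* ≈ 496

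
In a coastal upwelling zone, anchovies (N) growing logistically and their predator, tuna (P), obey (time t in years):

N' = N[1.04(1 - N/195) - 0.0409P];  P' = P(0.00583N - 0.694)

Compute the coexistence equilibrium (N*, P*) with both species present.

From dP/dt = 0 with P > 0: 0.00583N* = 0.694, so N* = 119.
Substitute into dN/dt = 0: 1.04(1 - 119/195) = 0.0409P*.
The bracket is 0.39, giving P* = 0.405/0.0409 = 9.91.

N* ≈ 119, P* ≈ 9.91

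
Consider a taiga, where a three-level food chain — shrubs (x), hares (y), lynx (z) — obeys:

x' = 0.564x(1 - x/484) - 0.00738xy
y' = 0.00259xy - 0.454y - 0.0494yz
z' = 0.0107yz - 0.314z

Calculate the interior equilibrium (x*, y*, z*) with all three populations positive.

From dz/dt = 0: 0.0107y* = 0.314, so y* = 29.3.
From dx/dt = 0: 0.564(1 - x*/484) = 0.00738·29.3, giving x* = 484·(1 - 0.384) = 298.
From dy/dt = 0: 0.00259·298 - 0.454 = 0.0494z*, so z* = 0.318/0.0494 = 6.44.

x* ≈ 298, y* ≈ 29.3, z* ≈ 6.44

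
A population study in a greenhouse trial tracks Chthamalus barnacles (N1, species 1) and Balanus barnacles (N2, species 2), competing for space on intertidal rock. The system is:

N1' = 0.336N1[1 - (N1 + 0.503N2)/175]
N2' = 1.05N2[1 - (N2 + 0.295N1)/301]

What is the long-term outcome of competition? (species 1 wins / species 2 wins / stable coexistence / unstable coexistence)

Compare the nullcline intercepts: K1/α12 = 175/0.503 = 348 > K2 = 301; K2/α21 = 301/0.295 = 1020 > K1 = 175.
Since both inequalities hold, each species can invade when rare, so the interior equilibrium is stable.

stable coexistence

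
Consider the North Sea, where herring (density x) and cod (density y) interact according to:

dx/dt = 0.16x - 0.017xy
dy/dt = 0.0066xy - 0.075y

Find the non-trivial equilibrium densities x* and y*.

x* ≈ 11.4, y* ≈ 9.41

Set dy/dt = 0 with y > 0: 0.0066x - 0.075 = 0, so x* = 0.075/0.0066 = 11.4.
Set dx/dt = 0 with x > 0: 0.16 - 0.017y = 0, so y* = 0.16/0.017 = 9.41.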